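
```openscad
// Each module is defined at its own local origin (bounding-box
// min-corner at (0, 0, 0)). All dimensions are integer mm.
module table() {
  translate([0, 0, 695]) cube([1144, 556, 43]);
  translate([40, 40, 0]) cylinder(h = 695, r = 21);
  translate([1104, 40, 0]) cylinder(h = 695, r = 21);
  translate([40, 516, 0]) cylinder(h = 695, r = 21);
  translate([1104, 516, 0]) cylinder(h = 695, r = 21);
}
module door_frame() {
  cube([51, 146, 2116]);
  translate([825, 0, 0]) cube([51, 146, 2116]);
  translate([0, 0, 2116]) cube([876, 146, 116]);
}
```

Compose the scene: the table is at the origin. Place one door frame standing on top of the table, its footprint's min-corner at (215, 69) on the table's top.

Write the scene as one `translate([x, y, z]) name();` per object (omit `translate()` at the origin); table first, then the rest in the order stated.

table();
translate([215, 69, 738]) door_frame();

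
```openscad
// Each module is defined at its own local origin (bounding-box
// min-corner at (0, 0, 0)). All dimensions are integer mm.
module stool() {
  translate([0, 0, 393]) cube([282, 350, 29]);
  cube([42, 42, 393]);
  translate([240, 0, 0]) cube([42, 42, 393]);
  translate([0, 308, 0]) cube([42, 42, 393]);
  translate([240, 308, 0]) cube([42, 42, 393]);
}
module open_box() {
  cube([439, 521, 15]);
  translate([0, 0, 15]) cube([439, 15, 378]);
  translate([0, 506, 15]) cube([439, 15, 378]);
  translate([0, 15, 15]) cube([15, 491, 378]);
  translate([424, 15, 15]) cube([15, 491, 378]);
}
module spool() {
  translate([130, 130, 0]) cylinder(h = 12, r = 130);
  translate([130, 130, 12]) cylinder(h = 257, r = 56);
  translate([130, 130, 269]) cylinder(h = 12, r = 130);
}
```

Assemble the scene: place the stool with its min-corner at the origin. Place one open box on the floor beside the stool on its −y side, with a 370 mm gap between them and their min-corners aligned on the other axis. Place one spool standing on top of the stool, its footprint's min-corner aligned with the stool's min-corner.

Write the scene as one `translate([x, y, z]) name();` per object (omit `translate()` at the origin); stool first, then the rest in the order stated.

stool();
translate([0, -891, 0]) open_box();
translate([0, 0, 422]) spool();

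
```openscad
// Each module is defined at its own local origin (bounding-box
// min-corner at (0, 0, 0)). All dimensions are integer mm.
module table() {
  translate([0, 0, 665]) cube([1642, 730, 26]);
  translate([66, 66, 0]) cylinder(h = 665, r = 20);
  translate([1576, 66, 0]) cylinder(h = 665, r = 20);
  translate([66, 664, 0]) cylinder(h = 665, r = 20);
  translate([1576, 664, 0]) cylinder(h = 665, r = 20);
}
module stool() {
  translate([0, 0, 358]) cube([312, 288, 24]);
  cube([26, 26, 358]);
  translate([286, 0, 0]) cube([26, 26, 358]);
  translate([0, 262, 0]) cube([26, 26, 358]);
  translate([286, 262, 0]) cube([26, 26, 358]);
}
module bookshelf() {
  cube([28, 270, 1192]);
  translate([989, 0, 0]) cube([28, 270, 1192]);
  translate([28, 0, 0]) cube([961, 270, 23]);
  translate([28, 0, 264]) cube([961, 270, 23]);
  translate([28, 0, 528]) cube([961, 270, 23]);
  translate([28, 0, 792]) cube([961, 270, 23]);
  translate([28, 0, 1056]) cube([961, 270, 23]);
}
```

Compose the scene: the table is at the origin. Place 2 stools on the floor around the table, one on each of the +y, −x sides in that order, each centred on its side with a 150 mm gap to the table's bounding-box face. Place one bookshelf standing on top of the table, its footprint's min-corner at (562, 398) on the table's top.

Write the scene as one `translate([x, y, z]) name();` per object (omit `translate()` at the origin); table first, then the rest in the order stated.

table();
translate([665, 880, 0]) stool();
translate([-462, 221, 0]) stool();
translate([562, 398, 691]) bookshelf();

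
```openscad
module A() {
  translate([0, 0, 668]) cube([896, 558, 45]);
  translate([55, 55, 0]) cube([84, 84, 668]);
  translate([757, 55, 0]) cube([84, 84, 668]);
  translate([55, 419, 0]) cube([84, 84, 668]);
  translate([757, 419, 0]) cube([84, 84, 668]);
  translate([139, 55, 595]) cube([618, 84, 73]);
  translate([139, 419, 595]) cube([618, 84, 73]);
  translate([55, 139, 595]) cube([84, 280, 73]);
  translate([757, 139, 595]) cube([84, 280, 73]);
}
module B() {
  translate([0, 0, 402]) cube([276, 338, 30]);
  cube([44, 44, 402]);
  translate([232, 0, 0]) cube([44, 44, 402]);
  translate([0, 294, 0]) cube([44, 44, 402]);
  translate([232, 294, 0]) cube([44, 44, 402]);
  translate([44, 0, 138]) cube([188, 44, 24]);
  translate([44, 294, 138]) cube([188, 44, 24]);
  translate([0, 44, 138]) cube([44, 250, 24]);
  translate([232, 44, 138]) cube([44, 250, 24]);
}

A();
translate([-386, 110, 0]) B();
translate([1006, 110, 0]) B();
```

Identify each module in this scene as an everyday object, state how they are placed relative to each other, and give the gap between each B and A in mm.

Each stool's nearest face is 110 mm from the table's bounding box.

A is a table. B is a stool. Two stools sit around the table at the −x, +x sides. The gap between each stool and the table is 110 mm.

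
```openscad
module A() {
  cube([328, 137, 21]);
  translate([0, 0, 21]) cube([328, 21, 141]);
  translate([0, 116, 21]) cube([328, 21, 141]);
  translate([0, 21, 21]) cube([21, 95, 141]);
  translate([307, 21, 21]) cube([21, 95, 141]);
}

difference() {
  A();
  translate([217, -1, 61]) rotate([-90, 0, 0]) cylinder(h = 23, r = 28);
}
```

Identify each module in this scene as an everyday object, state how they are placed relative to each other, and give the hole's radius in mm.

A is an open box. The open box has a circular hole through its front wall. The hole's radius is 28 mm.

The subtracted cylinder has r = 28 mm.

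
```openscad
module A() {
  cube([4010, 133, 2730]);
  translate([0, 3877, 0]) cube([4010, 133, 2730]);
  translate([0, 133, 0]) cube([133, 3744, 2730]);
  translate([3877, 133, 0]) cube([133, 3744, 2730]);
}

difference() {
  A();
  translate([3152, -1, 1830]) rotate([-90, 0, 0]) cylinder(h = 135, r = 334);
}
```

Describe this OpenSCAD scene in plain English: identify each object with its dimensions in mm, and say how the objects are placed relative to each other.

A is the wall frame of a small rectangular building: four walls, each 2730 mm tall and 133 mm thick, enclosing a footprint 4010 mm (x) by 4010 mm (y) outside-to-outside, with no floor or roof. The front and back walls (the −y and +y sides) span the full width; the two side walls fit between them.

The house frame has a circular hole of radius 334 mm through its front wall, centred at (x = 3152, z = 1830).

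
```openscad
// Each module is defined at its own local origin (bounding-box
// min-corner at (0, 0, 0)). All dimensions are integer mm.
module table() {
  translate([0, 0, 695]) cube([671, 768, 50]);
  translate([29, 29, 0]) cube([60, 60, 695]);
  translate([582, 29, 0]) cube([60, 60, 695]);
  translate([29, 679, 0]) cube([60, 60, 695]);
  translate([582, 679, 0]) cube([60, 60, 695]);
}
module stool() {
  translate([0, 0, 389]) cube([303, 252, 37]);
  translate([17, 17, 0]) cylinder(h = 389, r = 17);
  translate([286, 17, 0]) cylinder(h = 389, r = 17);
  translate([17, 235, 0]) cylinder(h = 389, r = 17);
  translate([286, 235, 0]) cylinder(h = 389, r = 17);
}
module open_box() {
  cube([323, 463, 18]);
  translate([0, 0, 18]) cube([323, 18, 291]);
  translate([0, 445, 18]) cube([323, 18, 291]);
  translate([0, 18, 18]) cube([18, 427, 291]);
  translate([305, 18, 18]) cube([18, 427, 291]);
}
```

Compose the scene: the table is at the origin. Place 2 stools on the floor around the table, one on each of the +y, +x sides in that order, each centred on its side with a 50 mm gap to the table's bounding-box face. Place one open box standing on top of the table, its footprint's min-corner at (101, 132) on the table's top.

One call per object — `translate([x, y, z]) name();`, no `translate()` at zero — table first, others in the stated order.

table();
translate([184, 818, 0]) stool();
translate([721, 258, 0]) stool();
translate([101, 132, 745]) open_box();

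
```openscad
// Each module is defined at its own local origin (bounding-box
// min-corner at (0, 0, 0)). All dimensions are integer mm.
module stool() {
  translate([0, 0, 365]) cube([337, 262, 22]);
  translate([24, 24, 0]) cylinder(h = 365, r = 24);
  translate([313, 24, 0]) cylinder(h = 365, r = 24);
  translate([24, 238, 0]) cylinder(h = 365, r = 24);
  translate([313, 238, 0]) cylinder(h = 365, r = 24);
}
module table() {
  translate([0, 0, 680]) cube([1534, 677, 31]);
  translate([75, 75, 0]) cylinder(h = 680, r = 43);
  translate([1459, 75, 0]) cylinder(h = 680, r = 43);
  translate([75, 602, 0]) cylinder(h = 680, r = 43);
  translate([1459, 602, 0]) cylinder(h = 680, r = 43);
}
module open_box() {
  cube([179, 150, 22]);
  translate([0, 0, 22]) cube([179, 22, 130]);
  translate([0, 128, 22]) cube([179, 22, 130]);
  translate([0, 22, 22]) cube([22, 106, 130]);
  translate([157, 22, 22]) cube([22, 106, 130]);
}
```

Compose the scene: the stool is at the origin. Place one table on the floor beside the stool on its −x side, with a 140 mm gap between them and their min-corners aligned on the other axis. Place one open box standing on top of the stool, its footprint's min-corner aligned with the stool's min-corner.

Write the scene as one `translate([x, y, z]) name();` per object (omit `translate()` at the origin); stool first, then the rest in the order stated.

stool();
translate([-1674, 0, 0]) table();
translate([0, 0, 387]) open_box();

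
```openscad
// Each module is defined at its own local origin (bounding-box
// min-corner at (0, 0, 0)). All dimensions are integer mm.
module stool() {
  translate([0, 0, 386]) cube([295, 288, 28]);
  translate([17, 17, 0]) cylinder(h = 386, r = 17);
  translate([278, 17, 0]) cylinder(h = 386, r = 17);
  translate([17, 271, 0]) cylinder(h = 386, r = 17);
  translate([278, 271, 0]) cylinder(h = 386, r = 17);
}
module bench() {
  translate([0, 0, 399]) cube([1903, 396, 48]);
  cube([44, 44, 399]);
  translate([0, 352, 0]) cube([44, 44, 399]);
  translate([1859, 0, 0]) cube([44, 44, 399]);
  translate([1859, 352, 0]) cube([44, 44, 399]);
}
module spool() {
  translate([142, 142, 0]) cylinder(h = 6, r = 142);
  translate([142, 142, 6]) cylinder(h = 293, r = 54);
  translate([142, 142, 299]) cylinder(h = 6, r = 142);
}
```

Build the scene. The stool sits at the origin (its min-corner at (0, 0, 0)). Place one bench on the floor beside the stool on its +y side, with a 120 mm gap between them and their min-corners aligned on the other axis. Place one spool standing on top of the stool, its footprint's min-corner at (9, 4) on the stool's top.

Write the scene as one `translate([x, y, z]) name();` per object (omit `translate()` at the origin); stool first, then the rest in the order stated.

stool();
translate([0, 408, 0]) bench();
translate([9, 4, 414]) spool();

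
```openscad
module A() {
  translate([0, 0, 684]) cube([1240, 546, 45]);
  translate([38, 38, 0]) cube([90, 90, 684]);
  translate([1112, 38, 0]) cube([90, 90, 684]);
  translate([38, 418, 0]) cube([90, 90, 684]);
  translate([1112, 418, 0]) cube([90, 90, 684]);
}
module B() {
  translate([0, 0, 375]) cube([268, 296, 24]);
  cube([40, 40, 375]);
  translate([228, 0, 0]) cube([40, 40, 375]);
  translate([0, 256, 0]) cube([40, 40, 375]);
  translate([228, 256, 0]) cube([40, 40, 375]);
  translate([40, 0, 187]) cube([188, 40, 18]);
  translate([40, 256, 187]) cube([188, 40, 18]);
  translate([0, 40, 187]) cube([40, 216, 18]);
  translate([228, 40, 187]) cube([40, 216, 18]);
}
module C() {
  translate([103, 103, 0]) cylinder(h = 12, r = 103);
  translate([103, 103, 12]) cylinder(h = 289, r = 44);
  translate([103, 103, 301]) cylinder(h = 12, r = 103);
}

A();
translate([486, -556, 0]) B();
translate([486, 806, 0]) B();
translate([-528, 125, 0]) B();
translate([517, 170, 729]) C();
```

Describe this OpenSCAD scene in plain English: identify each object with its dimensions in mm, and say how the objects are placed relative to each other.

A is a rectangular dining table. The top is 1240×546×45 mm with its upper surface at z = 729 mm. It stands on four 90×90 mm square legs, each inset 38 mm from the nearest pair of top edges, running from the floor to the underside of the top.

B is a simple wooden stool: a rectangular seat 268 mm (x) by 296 mm (y), 24 mm thick, top face at z = 399 mm, on four square legs, each 40×40 mm in cross-section. The legs rest on z = 0, each flush with a corner of the seat. Four stretchers, 40 mm wide and 18 mm tall, connect adjacent legs with their undersides at z = 187 mm, each running between the inner faces of the legs it joins and aligned with the legs' outer faces on the other axis.

C is a spool: two coaxial disc flanges of radius 103 mm and thickness 12 mm, joined by a core cylinder of radius 44 mm and height 289 mm. The lower flange rests on z = 0 and the three cylinders share a vertical axis.

Three stools sit around the table at the −y, +y, −x sides. The spool is on top of the table, centred.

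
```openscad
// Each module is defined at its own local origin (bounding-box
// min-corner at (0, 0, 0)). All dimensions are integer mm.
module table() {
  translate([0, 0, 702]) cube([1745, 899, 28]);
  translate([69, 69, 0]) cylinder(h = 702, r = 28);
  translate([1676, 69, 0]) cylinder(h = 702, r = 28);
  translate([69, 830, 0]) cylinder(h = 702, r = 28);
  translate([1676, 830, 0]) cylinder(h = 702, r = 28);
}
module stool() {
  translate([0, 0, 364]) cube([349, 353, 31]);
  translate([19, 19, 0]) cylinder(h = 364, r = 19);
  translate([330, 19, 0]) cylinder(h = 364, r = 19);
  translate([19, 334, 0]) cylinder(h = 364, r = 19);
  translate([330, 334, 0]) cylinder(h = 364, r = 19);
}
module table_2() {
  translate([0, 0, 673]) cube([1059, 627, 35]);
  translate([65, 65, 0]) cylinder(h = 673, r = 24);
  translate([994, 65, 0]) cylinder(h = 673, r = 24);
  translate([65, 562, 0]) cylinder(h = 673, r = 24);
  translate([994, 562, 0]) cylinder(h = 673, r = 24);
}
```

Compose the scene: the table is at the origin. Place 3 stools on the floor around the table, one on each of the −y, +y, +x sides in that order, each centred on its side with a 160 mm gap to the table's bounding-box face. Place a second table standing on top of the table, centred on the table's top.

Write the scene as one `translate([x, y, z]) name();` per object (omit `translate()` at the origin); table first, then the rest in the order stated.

table();
translate([698, -513, 0]) stool();
translate([698, 1059, 0]) stool();
translate([1905, 273, 0]) stool();
translate([343, 136, 730]) table_2();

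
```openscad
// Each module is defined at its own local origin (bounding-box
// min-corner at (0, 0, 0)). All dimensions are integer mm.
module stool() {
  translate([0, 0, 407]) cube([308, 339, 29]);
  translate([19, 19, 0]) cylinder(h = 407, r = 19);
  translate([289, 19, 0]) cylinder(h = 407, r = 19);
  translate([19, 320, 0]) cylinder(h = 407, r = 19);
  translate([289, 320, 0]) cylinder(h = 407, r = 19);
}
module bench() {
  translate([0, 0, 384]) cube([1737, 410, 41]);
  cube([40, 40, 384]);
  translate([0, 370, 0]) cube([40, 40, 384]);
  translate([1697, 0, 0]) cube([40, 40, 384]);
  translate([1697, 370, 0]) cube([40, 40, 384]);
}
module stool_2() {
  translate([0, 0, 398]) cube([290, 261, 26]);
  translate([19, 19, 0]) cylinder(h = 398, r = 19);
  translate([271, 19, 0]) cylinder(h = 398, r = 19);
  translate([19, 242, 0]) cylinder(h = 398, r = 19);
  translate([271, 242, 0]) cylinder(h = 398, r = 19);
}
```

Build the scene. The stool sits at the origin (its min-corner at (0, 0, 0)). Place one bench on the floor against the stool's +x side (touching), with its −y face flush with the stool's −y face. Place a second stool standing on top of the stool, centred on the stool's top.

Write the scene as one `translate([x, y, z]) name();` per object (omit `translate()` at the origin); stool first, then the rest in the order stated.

stool();
translate([308, 0, 0]) bench();
translate([9, 39, 436]) stool_2();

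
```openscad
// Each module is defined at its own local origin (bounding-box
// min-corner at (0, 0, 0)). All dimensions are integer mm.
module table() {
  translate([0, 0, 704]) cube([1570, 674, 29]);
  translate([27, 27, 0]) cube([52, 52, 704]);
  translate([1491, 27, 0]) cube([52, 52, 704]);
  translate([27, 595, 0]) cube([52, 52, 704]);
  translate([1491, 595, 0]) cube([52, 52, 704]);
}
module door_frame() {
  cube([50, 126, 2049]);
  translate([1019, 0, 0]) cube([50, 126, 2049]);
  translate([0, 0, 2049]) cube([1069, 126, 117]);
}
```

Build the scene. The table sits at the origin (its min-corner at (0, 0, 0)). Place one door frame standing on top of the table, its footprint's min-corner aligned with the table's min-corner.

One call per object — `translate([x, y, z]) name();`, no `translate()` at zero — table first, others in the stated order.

table();
translate([0, 0, 733]) door_frame();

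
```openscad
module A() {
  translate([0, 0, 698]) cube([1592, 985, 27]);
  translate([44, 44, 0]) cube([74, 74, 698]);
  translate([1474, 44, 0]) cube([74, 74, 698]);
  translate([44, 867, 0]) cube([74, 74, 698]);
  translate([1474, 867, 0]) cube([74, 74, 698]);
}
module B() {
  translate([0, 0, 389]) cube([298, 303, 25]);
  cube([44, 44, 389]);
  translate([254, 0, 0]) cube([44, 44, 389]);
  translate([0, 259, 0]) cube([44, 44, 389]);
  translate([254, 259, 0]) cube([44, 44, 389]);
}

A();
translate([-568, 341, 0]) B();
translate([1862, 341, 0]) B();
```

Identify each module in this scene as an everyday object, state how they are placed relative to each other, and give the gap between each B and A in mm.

A is a table. B is a stool. Two stools sit around the table at the −x, +x sides. The gap between each stool and the table is 270 mm.

Each stool's nearest face is 270 mm from the table's bounding box.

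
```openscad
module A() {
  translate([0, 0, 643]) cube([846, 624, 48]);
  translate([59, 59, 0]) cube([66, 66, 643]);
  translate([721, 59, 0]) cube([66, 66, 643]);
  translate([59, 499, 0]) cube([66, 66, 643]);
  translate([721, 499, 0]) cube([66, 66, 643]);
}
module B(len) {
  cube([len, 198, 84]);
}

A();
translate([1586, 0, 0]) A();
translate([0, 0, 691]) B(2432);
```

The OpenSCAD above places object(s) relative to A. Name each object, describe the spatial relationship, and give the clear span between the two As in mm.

Second table starts at x = 1586; first ends at x = 846; clear span = 1586 − 846 = 740 mm.

A is a table. B is a beam. A beam spans the tops of two tables. The clear span between the two tables is 740 mm.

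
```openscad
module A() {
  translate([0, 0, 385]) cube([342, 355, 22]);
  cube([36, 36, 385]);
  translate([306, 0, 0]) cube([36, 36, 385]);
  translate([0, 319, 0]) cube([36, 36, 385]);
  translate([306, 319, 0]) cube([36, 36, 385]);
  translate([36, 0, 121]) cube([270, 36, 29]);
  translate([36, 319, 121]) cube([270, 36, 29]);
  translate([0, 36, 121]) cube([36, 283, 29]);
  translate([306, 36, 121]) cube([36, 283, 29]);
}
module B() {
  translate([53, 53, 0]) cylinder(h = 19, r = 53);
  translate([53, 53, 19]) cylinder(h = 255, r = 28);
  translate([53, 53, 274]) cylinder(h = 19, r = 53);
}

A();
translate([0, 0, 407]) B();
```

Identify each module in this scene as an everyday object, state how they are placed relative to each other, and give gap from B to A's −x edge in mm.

The spool's min-x is at 0; the stool's min-x is 0; gap = 0 mm.

A is a stool. B is a spool. The spool is on top of the stool. The gap from the spool to the stool's −x edge is 0 mm.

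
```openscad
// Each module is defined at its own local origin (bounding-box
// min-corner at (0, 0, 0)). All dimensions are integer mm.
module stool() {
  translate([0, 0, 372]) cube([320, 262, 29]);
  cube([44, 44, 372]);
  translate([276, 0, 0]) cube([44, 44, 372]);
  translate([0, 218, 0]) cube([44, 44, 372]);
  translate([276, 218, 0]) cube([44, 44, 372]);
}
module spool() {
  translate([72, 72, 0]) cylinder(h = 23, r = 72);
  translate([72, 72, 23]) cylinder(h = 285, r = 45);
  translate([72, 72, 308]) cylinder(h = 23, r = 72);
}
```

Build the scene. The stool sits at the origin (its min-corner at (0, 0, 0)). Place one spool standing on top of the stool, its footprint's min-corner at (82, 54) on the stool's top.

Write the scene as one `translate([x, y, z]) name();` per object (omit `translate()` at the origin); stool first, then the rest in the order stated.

stool();
translate([82, 54, 401]) spool();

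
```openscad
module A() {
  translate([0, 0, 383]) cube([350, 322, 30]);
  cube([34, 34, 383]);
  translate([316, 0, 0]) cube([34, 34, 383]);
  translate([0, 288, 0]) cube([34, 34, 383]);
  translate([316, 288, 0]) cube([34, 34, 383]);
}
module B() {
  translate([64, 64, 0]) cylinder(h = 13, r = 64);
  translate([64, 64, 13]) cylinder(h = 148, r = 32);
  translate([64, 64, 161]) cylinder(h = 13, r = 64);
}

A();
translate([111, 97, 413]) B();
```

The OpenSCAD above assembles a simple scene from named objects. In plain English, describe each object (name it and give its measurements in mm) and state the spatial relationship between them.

A is a simple wooden stool: a rectangular seat 350 mm (x) by 322 mm (y), 30 mm thick, top face at z = 413 mm, on four square legs, each 34×34 mm in cross-section. The legs rest on z = 0, each flush with a corner of the seat.

B is a spool: two coaxial disc flanges of radius 64 mm and thickness 13 mm, joined by a core cylinder of radius 32 mm and height 148 mm. The lower flange rests on z = 0 and the three cylinders share a vertical axis.

The spool is on top of the stool, centred.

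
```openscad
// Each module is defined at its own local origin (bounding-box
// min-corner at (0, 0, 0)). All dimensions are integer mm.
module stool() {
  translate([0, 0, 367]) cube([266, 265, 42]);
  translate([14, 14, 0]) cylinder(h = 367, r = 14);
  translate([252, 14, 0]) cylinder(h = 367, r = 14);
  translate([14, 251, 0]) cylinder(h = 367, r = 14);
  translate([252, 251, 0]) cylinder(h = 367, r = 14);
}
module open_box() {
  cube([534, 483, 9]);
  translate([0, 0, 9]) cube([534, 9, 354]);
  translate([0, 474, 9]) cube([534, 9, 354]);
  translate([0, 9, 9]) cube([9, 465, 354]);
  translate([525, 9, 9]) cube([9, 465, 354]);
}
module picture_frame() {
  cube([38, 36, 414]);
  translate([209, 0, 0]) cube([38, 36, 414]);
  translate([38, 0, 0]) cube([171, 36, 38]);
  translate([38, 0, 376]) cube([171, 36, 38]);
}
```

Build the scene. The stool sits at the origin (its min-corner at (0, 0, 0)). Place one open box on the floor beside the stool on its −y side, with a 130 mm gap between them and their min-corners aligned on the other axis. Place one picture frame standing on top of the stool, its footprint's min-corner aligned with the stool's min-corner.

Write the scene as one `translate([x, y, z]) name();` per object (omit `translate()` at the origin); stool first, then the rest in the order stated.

stool();
translate([0, -613, 0]) open_box();
translate([0, 0, 409]) picture_frame();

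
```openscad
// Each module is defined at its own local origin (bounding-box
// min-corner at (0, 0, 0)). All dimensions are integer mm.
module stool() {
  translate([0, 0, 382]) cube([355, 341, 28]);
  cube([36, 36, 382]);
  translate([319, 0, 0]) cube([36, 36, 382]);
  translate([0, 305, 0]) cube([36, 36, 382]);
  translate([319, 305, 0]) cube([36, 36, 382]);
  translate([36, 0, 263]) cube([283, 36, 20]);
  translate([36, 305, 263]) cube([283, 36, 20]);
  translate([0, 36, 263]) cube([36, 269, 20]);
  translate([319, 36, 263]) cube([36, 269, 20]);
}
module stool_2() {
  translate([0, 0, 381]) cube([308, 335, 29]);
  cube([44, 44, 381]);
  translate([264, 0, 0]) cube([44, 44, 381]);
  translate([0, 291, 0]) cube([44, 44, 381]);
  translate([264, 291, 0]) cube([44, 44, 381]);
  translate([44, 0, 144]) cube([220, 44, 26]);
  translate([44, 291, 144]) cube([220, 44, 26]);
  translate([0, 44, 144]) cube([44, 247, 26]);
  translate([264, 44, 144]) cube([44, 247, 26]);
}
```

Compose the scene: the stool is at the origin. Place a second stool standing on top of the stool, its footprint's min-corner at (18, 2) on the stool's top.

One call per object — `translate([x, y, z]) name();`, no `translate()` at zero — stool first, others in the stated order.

stool();
translate([18, 2, 410]) stool_2();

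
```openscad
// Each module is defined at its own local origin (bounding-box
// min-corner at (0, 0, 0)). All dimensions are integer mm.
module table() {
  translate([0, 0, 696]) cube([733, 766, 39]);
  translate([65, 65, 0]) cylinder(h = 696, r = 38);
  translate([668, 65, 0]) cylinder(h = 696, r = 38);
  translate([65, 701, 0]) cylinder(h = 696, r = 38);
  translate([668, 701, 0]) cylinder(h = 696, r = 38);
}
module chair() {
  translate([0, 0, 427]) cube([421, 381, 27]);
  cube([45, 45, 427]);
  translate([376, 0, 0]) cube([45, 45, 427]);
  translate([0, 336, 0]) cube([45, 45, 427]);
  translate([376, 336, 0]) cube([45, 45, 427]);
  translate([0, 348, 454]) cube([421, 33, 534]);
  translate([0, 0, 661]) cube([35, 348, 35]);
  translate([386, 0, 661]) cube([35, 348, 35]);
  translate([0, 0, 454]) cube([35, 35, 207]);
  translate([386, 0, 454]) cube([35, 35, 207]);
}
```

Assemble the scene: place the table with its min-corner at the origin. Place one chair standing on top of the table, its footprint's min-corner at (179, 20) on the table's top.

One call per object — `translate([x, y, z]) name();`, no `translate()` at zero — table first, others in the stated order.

table();
translate([179, 20, 735]) chair();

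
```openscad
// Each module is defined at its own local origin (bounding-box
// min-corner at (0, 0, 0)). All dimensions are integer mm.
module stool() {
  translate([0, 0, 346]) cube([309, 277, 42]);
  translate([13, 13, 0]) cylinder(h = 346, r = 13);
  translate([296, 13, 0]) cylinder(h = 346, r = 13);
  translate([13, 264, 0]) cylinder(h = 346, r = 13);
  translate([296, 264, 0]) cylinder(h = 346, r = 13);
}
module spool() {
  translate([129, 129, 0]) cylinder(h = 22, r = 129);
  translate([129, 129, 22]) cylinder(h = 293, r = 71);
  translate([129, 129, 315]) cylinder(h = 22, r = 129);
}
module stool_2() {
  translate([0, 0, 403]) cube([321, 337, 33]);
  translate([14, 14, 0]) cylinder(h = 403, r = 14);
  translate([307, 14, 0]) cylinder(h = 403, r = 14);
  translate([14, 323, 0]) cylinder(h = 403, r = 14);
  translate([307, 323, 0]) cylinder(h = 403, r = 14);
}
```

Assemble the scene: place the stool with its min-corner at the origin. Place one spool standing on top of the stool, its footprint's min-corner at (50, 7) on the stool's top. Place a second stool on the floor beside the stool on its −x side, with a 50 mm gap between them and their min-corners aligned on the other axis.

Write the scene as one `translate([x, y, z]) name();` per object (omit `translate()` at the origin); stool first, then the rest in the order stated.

stool();
translate([50, 7, 388]) spool();
translate([-371, 0, 0]) stool_2();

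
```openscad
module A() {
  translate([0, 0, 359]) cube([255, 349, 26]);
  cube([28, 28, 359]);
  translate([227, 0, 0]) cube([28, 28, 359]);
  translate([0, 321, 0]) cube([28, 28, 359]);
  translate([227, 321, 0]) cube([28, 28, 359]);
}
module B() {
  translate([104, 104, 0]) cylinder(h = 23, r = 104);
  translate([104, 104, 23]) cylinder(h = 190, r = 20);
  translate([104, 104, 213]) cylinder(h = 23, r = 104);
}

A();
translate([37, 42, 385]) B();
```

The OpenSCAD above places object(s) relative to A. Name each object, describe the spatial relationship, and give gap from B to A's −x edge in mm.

The spool's min-x is at 37; the stool's min-x is 0; gap = 37 mm.

A is a stool. B is a spool. The spool is on top of the stool. The gap from the spool to the stool's −x edge is 37 mm.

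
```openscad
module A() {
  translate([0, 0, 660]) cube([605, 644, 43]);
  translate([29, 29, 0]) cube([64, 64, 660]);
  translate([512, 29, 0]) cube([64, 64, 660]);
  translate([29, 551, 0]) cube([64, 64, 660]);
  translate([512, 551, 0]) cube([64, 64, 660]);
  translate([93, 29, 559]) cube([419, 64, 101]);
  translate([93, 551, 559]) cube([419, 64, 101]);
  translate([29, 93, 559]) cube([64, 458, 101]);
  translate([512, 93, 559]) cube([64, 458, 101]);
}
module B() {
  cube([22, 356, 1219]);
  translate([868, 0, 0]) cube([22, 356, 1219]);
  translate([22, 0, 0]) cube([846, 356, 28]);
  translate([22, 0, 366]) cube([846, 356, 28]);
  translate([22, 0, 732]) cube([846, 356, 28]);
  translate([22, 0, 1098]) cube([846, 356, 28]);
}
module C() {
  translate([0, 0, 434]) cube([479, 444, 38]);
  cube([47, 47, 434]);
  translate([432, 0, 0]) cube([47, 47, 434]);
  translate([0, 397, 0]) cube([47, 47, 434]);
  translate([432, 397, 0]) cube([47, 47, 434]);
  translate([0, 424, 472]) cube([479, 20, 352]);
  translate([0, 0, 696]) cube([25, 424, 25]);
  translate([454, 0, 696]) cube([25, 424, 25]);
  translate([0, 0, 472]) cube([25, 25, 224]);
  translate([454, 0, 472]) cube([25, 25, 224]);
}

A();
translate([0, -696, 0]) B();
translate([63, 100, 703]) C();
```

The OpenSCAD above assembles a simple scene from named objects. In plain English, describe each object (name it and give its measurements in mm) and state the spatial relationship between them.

A is a table with a 605×644 mm rectangular top, 43 mm thick, top surface at z = 703 mm, supported by four 64×64 mm square legs, each inset 29 mm from the nearest pair of top edges, running from the floor. Four apron rails, 64 mm thick and 101 mm tall, run between adjacent legs with their top edges flush with the underside of the top and their outer faces flush with the legs' outer faces.

B is an open bookshelf. Two side panels, each 22 mm thick, 356 mm deep and 1219 mm tall, stand 890 mm apart (outside-to-outside). Between them sit 4 shelves, each 28 mm thick and 356 mm deep, spanning the full gap between the sides. The bottom shelf rests on the floor (its underside at z = 0) and the clear gap between one shelf's top and the next shelf's underside is 338 mm.

C is a chair. The seat is a 479×444×38 mm slab with its top at z = 472 mm, on four 47×47 mm corner legs (flush with the seat edges, standing on z = 0). A flat backrest 20 mm thick, 352 mm tall, spans the full seat width and rises from the seat top along its +y edge, rear face flush with the rear of the seat. Two armrests of 25×25 mm section run along each side from the seat's front edge to the front of the backrest, top faces 249 mm above the seat top and outer faces flush with the seat's x-edges; a 25×25 mm post under the front of each armrest stands on the seat at the front corner.

The bookshelf is on the floor beside the table on its −y side. The chair is on top of the table, centred.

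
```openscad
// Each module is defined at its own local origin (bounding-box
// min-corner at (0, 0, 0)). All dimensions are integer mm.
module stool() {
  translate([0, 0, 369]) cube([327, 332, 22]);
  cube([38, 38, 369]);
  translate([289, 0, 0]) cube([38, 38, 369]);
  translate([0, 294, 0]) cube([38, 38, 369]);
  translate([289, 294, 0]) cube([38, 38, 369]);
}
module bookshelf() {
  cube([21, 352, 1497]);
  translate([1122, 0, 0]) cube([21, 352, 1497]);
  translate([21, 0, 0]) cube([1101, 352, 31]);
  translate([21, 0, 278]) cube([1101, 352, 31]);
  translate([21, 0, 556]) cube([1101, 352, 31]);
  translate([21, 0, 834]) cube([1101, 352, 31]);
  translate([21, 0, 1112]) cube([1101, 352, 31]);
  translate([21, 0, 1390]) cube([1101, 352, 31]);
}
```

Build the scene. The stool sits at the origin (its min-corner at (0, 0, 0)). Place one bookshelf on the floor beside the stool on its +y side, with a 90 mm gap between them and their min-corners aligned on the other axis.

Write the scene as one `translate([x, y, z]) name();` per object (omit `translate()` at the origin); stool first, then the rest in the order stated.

stool();
translate([0, 422, 0]) bookshelf();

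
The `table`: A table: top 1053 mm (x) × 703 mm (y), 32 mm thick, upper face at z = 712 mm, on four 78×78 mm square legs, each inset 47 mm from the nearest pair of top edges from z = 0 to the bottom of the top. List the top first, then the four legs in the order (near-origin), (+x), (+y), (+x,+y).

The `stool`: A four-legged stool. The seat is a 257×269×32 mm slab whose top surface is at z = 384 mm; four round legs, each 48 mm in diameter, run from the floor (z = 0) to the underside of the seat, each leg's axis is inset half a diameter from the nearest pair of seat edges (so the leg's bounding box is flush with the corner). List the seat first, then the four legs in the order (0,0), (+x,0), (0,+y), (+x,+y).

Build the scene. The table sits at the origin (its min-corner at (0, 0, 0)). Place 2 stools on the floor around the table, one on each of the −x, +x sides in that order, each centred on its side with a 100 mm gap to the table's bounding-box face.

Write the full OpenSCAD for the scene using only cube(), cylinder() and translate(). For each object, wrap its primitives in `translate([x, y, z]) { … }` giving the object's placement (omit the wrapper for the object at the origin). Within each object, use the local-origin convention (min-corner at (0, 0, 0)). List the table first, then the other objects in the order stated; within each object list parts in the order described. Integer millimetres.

translate([0, 0, 680]) cube([1053, 703, 32]);
translate([47, 47, 0]) cube([78, 78, 680]);
translate([928, 47, 0]) cube([78, 78, 680]);
translate([47, 578, 0]) cube([78, 78, 680]);
translate([928, 578, 0]) cube([78, 78, 680]);
translate([-357, 217, 0]) {
  translate([0, 0, 352]) cube([257, 269, 32]);
  translate([24, 24, 0]) cylinder(h = 352, r = 24);
  translate([233, 24, 0]) cylinder(h = 352, r = 24);
  translate([24, 245, 0]) cylinder(h = 352, r = 24);
  translate([233, 245, 0]) cylinder(h = 352, r = 24);
}
translate([1153, 217, 0]) {
  translate([0, 0, 352]) cube([257, 269, 32]);
  translate([24, 24, 0]) cylinder(h = 352, r = 24);
  translate([233, 24, 0]) cylinder(h = 352, r = 24);
  translate([24, 245, 0]) cylinder(h = 352, r = 24);
  translate([233, 245, 0]) cylinder(h = 352, r = 24);
}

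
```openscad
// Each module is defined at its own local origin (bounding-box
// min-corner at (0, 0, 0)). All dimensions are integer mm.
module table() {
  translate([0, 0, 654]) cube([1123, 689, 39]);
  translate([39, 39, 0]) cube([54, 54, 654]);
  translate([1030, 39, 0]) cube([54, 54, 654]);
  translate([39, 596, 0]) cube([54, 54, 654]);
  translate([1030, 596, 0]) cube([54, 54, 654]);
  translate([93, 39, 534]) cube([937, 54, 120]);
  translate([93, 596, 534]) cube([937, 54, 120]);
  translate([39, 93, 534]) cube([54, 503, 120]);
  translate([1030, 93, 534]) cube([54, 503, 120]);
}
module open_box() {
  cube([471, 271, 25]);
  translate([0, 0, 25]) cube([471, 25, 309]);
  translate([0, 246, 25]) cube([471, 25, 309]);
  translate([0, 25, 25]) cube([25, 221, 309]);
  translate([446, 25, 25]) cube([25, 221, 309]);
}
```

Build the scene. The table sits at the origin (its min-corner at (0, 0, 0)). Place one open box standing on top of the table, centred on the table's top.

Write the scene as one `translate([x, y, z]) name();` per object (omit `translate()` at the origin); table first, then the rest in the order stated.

table();
translate([326, 209, 693]) open_box();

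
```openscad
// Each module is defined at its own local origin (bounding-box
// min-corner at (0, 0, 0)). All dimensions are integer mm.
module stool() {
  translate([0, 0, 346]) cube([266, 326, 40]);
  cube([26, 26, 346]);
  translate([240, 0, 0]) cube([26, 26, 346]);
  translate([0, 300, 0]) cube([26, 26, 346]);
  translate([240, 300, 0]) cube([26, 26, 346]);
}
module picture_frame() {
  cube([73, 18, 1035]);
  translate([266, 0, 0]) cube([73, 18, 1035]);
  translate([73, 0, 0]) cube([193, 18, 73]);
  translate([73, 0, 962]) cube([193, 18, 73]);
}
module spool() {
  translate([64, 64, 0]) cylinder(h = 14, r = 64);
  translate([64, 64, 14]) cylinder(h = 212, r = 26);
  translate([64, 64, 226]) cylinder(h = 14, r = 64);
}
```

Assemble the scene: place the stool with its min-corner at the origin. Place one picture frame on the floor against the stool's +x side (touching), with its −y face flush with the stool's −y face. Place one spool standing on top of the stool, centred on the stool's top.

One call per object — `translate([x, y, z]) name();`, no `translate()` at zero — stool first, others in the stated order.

stool();
translate([266, 0, 0]) picture_frame();
translate([69, 99, 386]) spool();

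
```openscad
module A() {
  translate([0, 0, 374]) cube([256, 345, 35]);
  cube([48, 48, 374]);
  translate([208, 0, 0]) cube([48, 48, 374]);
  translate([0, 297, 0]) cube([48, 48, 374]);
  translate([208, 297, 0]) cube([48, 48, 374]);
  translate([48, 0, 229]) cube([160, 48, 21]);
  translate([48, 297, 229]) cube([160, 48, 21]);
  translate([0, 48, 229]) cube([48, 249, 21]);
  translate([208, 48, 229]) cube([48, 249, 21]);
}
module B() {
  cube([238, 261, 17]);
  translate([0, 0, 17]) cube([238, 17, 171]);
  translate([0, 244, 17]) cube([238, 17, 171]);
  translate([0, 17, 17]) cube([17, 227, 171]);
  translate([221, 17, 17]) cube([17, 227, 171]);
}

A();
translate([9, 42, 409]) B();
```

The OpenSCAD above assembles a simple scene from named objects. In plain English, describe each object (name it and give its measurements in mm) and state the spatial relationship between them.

A is a simple wooden stool: a rectangular seat 256 mm (x) by 345 mm (y), 35 mm thick, top face at z = 409 mm, on four square legs, each 48×48 mm in cross-section. The legs rest on z = 0, each flush with a corner of the seat. Four stretchers, 48 mm wide and 21 mm tall, connect adjacent legs with their undersides at z = 229 mm, each running between the inner faces of the legs it joins and aligned with the legs' outer faces on the other axis.

B is an open-topped rectangular box: outside dimensions 238×261×188 mm, with a uniform wall and base thickness of 17 mm. The base is a full 238×261 slab on the floor; four walls sit on top of the base. The front and back walls (the −y and +y sides) span the full width; the two side walls fit between them.

The open box is on top of the stool, centred.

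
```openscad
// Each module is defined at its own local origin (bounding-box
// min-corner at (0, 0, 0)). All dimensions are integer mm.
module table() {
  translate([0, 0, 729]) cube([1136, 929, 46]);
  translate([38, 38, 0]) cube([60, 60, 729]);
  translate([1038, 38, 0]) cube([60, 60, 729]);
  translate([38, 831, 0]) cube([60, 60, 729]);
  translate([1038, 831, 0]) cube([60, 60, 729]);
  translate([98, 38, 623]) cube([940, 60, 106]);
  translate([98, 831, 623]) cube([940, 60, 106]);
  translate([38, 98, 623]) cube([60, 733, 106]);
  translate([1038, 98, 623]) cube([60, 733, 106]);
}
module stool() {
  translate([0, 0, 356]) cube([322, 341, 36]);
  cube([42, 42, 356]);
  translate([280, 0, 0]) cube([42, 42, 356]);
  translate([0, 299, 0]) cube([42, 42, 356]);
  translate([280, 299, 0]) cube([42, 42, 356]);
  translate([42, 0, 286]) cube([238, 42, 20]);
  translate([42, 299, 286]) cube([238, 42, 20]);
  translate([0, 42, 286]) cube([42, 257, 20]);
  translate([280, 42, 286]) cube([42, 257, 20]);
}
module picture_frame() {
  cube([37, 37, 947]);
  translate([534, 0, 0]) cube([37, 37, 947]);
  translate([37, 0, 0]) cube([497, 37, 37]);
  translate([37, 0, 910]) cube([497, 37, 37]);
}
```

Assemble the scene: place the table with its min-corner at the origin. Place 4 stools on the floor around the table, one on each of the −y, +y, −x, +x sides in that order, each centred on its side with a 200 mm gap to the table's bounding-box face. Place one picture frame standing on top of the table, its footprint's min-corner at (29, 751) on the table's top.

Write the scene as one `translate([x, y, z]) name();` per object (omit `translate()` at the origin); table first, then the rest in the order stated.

table();
translate([407, -541, 0]) stool();
translate([407, 1129, 0]) stool();
translate([-522, 294, 0]) stool();
translate([1336, 294, 0]) stool();
translate([29, 751, 775]) picture_frame();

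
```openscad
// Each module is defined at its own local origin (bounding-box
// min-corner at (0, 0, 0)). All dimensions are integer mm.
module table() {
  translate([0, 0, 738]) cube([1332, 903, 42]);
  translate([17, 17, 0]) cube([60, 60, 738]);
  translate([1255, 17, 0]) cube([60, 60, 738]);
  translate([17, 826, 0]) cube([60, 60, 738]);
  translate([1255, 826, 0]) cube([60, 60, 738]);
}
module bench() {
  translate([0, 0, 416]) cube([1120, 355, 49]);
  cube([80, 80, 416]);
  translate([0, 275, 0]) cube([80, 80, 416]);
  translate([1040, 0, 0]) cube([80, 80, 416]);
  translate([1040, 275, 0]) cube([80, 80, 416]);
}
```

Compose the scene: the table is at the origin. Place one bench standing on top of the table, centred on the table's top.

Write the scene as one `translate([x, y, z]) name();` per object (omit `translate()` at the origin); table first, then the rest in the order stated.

table();
translate([106, 274, 780]) bench();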